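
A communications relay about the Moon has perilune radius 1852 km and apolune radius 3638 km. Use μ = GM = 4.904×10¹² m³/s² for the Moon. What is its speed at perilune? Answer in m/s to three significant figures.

Semi-major axis a = (r_p + r_a)/2 = 2745.0 km = 2.745×10⁶ m.
Vis-viva: v² = μ(2/r − 1/a) = 4.904×10¹² × (1.080×10⁻⁶ − 3.643×10⁻⁷) = 3.509×10⁶ m²/s².
v = 1873 m/s.

v ≈ 1870 m/s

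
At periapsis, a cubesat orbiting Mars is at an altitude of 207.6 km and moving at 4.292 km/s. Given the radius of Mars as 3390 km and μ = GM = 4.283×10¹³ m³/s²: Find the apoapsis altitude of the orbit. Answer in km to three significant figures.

r_p = 3390 + 207.6 = 3597.6 km = 3.598×10⁶ m.
Specific energy ε = v²/2 − μ/r = -2.695×10⁶ J/kg, so a = −μ/(2ε) = 7.948×10⁶ m.
The apsides satisfy r_p + r_a = 2a, so the apoapsis radius is 2a − r_p = 1.230×10⁷ m = 12298 km.
Apoapsis altitude = 12298 − 3390 = 8907.6 km.

apoapsis altitude ≈ 8910 km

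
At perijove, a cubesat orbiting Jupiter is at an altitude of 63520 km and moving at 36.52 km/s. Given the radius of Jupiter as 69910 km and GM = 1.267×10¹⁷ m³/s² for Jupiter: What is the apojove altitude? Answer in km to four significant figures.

apojove altitude ≈ 2.448×10⁵ km

r_p = 69910 + 63520 = 1.3343×10⁵ km = 1.334×10⁸ m.
Specific energy ε = v²/2 − μ/r = -2.827×10⁸ J/kg, so a = −μ/(2ε) = 2.241×10⁸ m.
The apsides satisfy r_p + r_a = 2a, so the apojove radius is 2a − r_p = 3.147×10⁸ m = 3.1474×10⁵ km.
Apojove altitude = 3.1474×10⁵ − 69910 = 2.4483×10⁵ km.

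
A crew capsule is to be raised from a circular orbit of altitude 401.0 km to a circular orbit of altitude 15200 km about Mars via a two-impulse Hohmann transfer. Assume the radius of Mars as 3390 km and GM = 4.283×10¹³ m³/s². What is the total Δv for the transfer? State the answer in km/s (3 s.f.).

Δv_total ≈ 1.61 km/s

r₁ = 3390 + 401.0 = 3791.0 km = 3.7910×10⁶ m.
r₂ = 3390 + 15200 = 18590 km = 1.8590×10⁷ m.
Transfer ellipse a_t = (r₁ + r₂)/2 = 1.119×10⁷ m.
At r₁: circular v_c1 = √(μ/r₁) = 3361 m/s; transfer-periapsis v_p = √[μ(2/r₁ − 1/a_t)] = 4332 m/s.
Δv₁ = v_p − v_c1 = 971.0 m/s.
At r₂: circular v_c2 = √(μ/r₂) = 1518 m/s; transfer-apoapsis v_a = √[μ(2/r₂ − 1/a_t)] = 883.5 m/s.
Δv₂ = v_c2 − v_a = 634.4 m/s.
Total Δv = Δv₁ + Δv₂ = 1605 m/s = 1.605 km/s.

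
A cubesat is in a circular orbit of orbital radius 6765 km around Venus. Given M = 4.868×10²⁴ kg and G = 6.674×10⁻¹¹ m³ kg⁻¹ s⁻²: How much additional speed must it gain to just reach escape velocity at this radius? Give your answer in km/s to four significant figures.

μ = GM = 6.674×10⁻¹¹ × 4.868×10²⁴ = 3.249×10¹⁴ m³/s².
r = 6765 km = 6.765×10⁶ m.
Circular speed v_c = √(μ/r) = 6930 m/s.
Escape speed v_esc = √(2μ/r) = √2 × v_c = 9801 m/s.
Δv = v_esc − v_c = 2871 m/s = 2.871 km/s.

Δv ≈ 2.871 km/s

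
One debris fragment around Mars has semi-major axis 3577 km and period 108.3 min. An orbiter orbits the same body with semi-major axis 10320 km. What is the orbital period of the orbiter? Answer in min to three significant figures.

T₂ ≈ 531 min

Kepler's third law: T² ∝ a³, so T₂ = T₁ (a₂/a₁)^(3/2).
a₂/a₁ = 2.885, (a₂/a₁)^(3/2) = 4.901.
T₂ = 108.3 × 4.901 = 530.7 min.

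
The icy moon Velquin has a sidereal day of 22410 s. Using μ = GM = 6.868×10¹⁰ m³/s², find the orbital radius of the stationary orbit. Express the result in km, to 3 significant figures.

r_sync ≈ 956 km

A synchronous orbit has period T, so by Kepler's third law a = (μT²/4π²)^(1/3).
μT²/4π² = 6.868×10¹⁰ × (2.241×10⁴)² / 39.48 = 8.737×10¹⁷ m³.
a = 9.560×10⁵ m = 955.99 km.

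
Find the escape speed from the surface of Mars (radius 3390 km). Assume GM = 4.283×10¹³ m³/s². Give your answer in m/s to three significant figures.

r = R = 3.390×10⁶ m.
Escape speed v_esc = √(2μ/r) = √(2 × 4.283×10¹³ / 3.390×10⁶) = √(2.527×10⁷) = 5027 m/s.

v_esc ≈ 5030 m/s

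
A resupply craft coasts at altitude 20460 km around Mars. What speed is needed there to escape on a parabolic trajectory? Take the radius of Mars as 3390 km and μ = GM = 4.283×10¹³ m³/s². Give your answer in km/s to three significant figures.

r = 3390 + 20460 = 23850 km = 2.3850×10⁷ m.
Escape speed v_esc = √(2μ/r) = √(2 × 4.283×10¹³ / 2.385×10⁷) = √(3.592×10⁶) = 1895 m/s.
= 1.895 km/s.

v_esc ≈ 1.90 km/s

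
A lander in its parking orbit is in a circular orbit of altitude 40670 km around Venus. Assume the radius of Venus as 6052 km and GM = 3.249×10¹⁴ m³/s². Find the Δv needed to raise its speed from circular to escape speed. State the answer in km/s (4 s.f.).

Δv ≈ 1.092 km/s

r = 6052 + 40670 = 46722 km = 4.6722×10⁷ m.
Circular speed v_c = √(μ/r) = 2637 m/s.
Escape speed v_esc = √(2μ/r) = √2 × v_c = 3729 m/s.
Δv = v_esc − v_c = 1092 m/s = 1.092 km/s.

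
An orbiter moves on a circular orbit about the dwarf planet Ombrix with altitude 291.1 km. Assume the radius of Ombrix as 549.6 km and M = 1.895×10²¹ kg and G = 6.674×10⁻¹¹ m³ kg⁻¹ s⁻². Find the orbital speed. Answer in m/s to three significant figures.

v ≈ 388 m/s

μ = GM = 6.674×10⁻¹¹ × 1.895×10²¹ = 1.265×10¹¹ m³/s².
r = 549.6 + 291.1 = 840.70 km = 8.4070×10⁵ m.
For a circular orbit v = √(μ/r) = √(1.265×10¹¹ / 8.407×10⁵) = √(1.504×10⁵) = 387.9 m/s.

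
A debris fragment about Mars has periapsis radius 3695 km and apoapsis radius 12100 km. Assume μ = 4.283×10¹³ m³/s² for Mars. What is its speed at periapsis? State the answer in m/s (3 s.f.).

v ≈ 4210 m/s

Semi-major axis a = (r_p + r_a)/2 = 7897.5 km = 7.898×10⁶ m.
Vis-viva: v² = μ(2/r − 1/a) = 4.283×10¹³ × (5.413×10⁻⁷ − 1.266×10⁻⁷) = 1.776×10⁷ m²/s².
v = 4214 m/s.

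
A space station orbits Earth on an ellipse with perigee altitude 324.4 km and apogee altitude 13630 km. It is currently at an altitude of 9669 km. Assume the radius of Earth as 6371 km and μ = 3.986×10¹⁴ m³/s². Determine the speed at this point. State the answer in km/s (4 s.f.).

v ≈ 4.454 km/s

r_p = 6371 + 324.4 = 6695.4 km = 6.6954×10⁶ m.
r_a = 6371 + 13630 = 20001 km = 2.0001×10⁷ m.
r = 6371 + 9669 = 16040 km = 1.604×10⁷ m.
Semi-major axis a = (r_p + r_a)/2 = 13348 km = 1.335×10⁷ m.
Vis-viva: v² = μ(2/r − 1/a) = 3.986×10¹⁴ × (1.247×10⁻⁷ − 7.492×10⁻⁸) = 1.984×10⁷ m²/s².
v = 4454 m/s = 4.454 km/s.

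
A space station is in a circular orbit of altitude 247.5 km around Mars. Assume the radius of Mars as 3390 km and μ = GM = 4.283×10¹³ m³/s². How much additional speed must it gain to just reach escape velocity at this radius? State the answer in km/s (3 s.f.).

r = 3390 + 247.5 = 3637.5 km = 3.6375×10⁶ m.
Circular speed v_c = √(μ/r) = 3431 m/s.
Escape speed v_esc = √(2μ/r) = √2 × v_c = 4853 m/s.
Δv = v_esc − v_c = 1421 m/s = 1.421 km/s.

Δv ≈ 1.42 km/s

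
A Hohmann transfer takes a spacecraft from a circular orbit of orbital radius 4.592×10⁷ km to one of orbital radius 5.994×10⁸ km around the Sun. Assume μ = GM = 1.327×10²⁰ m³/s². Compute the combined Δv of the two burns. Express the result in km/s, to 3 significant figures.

r₁ = 4.592×10⁷ km = 4.592×10¹⁰ m.
r₂ = 5.994×10⁸ km = 5.994×10¹¹ m.
Transfer ellipse a_t = (r₁ + r₂)/2 = 3.227×10¹¹ m.
At r₁: circular v_c1 = √(μ/r₁) = 53760 m/s; transfer-perihelion v_p = √[μ(2/r₁ − 1/a_t)] = 73270 m/s.
Δv₁ = v_p − v_c1 = 19510 m/s.
At r₂: circular v_c2 = √(μ/r₂) = 14880 m/s; transfer-aphelion v_a = √[μ(2/r₂ − 1/a_t)] = 5613 m/s.
Δv₂ = v_c2 − v_a = 9266 m/s.
Total Δv = Δv₁ + Δv₂ = 28780 m/s = 28.78 km/s.

Δv_total ≈ 28.8 km/s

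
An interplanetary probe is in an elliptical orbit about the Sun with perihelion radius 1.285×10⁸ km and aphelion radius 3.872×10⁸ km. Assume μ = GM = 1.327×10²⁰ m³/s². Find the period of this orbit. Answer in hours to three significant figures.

T ≈ 19800 hours

Semi-major axis a = (r_p + r_a)/2 = (1.2850×10⁸ + 3.8720×10⁸)/2 = 2.5785×10⁸ km = 2.578×10¹¹ m.
By Kepler's third law T = 2π√(a³/μ) = 2π × 1.137×10⁷ = 7.142×10⁷ s.
= 19840 hours.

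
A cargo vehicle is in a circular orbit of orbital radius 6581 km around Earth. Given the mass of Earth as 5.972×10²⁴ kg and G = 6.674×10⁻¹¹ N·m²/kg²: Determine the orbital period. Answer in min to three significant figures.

μ = GM = 6.674×10⁻¹¹ × 5.972×10²⁴ = 3.986×10¹⁴ m³/s².
r = 6581 km = 6.581×10⁶ m.
Kepler's third law: T = 2π√(r³/μ) = 2π√((6.581×10⁶)³ / 3.986×10¹⁴).
r³/μ = 7.151×10⁵ s², so T = 2π × 8.456×10² = 5.313×10³ s.
Converting: 5.313×10³ s ÷ 60.00 = 88.56 min.

T ≈ 88.6 min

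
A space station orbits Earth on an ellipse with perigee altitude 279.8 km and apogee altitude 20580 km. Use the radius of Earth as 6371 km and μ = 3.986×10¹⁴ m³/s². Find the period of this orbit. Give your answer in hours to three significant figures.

r_p = 6371 + 279.8 = 6650.8 km = 6.6508×10⁶ m.
r_a = 6371 + 20580 = 26951 km = 2.6951×10⁷ m.
Semi-major axis a = (r_p + r_a)/2 = (6650.8 + 26951)/2 = 16801 km = 1.680×10⁷ m.
By Kepler's third law T = 2π√(a³/μ) = 2π × 3.449×10³ = 2.167×10⁴ s.
= 6.020 hours.

T ≈ 6.02 hours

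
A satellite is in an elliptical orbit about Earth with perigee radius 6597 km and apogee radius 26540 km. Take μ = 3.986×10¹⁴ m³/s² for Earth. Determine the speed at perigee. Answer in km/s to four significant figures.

v ≈ 9.838 km/s

Semi-major axis a = (r_p + r_a)/2 = 16568 km = 1.657×10⁷ m.
Vis-viva: v² = μ(2/r − 1/a) = 3.986×10¹⁴ × (3.032×10⁻⁷ − 6.036×10⁻⁸) = 9.679×10⁷ m²/s².
v = 9838 m/s = 9.838 km/s.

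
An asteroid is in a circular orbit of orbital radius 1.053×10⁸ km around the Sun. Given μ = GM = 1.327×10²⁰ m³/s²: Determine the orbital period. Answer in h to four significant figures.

r = 1.053×10⁸ km = 1.053×10¹¹ m.
Kepler's third law: T = 2π√(r³/μ) = 2π√((1.053×10¹¹)³ / 1.327×10²⁰).
r³/μ = 8.799×10¹² s², so T = 2π × 2.966×10⁶ = 1.864×10⁷ s.
Converting: 1.864×10⁷ s ÷ 3600 = 5177 h.

T ≈ 5177 h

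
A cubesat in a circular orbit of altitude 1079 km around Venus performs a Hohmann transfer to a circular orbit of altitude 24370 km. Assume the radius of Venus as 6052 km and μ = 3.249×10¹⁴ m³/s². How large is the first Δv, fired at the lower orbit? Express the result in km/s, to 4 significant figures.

Δv ≈ 1.842 km/s

r₁ = 6052 + 1079 = 7131.0 km = 7.1310×10⁶ m.
r₂ = 6052 + 24370 = 30422 km = 3.0422×10⁷ m.
Transfer ellipse a_t = (r₁ + r₂)/2 = 1.878×10⁷ m.
At r₁: circular v_c1 = √(μ/r₁) = 6750 m/s; transfer-periapsis v_p = √[μ(2/r₁ − 1/a_t)] = 8592 m/s.
Δv₁ = v_p − v_c1 = 1842 m/s.
= 1.842 km/s.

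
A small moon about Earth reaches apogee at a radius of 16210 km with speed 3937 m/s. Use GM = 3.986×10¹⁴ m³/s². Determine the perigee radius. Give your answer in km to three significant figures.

perigee radius ≈ 7460 km

r_a = 1.621×10⁷ m.
Specific energy ε = v²/2 − μ/r = -1.684×10⁷ J/kg, so a = −μ/(2ε) = 1.184×10⁷ m.
The apsides satisfy r_p + r_a = 2a, so the perigee radius is 2a − r_a = 7.460×10⁶ m = 7460.2 km.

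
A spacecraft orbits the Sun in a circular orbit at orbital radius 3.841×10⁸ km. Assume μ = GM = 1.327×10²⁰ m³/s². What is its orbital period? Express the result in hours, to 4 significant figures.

r = 3.841×10⁸ km = 3.841×10¹¹ m.
Kepler's third law: T = 2π√(r³/μ) = 2π√((3.841×10¹¹)³ / 1.327×10²⁰).
r³/μ = 4.270×10¹⁴ s², so T = 2π × 2.066×10⁷ = 1.298×10⁸ s.
Converting: 1.298×10⁸ s ÷ 3600 = 36070 hours.

T ≈ 36070 hours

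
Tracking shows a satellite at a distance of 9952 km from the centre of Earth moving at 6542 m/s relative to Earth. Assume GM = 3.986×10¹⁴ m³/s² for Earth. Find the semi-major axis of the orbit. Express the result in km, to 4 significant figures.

r = 9.952×10⁶ m.
Vis-viva rearranged: 1/a = 2/r − v²/μ = 2.010×10⁻⁷ − 1.074×10⁻⁷ = 9.359×10⁻⁸ m⁻¹.
a = 1.068×10⁷ m = 10684 km.

a ≈ 10680 km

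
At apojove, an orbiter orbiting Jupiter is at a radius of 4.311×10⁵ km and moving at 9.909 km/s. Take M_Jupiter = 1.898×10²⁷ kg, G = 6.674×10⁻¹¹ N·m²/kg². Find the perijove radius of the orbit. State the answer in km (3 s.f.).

perijove radius ≈ 86500 km

μ = GM = 6.674×10⁻¹¹ × 1.898×10²⁷ = 1.267×10¹⁷ m³/s².
r_a = 4.311×10⁸ m.
Specific energy ε = v²/2 − μ/r = -2.447×10⁸ J/kg, so a = −μ/(2ε) = 2.588×10⁸ m.
The apsides satisfy r_p + r_a = 2a, so the perijove radius is 2a − r_a = 8.648×10⁷ m = 86477 km.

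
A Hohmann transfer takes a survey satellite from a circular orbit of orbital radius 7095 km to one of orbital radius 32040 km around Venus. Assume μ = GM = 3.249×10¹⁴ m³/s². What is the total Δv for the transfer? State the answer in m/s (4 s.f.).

r₁ = 7095 km = 7.095×10⁶ m.
r₂ = 32040 km = 3.204×10⁷ m.
Transfer ellipse a_t = (r₁ + r₂)/2 = 1.957×10⁷ m.
At r₁: circular v_c1 = √(μ/r₁) = 6767 m/s; transfer-periapsis v_p = √[μ(2/r₁ − 1/a_t)] = 8659 m/s.
Δv₁ = v_p − v_c1 = 1892 m/s.
At r₂: circular v_c2 = √(μ/r₂) = 3184 m/s; transfer-apoapsis v_a = √[μ(2/r₂ − 1/a_t)] = 1918 m/s.
Δv₂ = v_c2 − v_a = 1267 m/s.
Total Δv = Δv₁ + Δv₂ = 3159 m/s.

Δv_total ≈ 3159 m/s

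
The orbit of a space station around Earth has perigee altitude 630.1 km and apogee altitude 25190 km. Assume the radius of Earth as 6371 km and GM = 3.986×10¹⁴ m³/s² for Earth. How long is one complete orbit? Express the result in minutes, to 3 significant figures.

T ≈ 444 minutes

r_p = 6371 + 630.1 = 7001.1 km = 7.0011×10⁶ m.
r_a = 6371 + 25190 = 31561 km = 3.1561×10⁷ m.
Semi-major axis a = (r_p + r_a)/2 = (7001.1 + 31561)/2 = 19281 km = 1.928×10⁷ m.
By Kepler's third law T = 2π√(a³/μ) = 2π × 4.241×10³ = 2.664×10⁴ s.
= 444.1 minutes.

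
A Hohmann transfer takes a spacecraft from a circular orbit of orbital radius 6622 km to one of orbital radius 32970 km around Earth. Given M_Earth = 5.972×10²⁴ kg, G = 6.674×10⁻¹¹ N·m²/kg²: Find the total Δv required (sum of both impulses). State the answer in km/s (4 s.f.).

μ = GM = 6.674×10⁻¹¹ × 5.972×10²⁴ = 3.986×10¹⁴ m³/s².
r₁ = 6622 km = 6.622×10⁶ m.
r₂ = 32970 km = 3.297×10⁷ m.
Transfer ellipse a_t = (r₁ + r₂)/2 = 1.980×10⁷ m.
At r₁: circular v_c1 = √(μ/r₁) = 7758 m/s; transfer-perigee v_p = √[μ(2/r₁ − 1/a_t)] = 10010 m/s.
Δv₁ = v_p − v_c1 = 2254 m/s.
At r₂: circular v_c2 = √(μ/r₂) = 3477 m/s; transfer-apogee v_a = √[μ(2/r₂ − 1/a_t)] = 2011 m/s.
Δv₂ = v_c2 − v_a = 1466 m/s.
Total Δv = Δv₁ + Δv₂ = 3720 m/s = 3.720 km/s.

Δv_total ≈ 3.720 km/s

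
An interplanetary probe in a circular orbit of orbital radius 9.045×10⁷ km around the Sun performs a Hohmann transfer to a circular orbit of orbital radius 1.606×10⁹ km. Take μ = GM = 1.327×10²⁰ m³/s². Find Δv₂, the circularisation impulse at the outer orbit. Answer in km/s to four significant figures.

r₁ = 9.045×10⁷ km = 9.045×10¹⁰ m.
r₂ = 1.606×10⁹ km = 1.606×10¹² m.
Transfer ellipse a_t = (r₁ + r₂)/2 = 8.482×10¹¹ m.
At r₁: circular v_c1 = √(μ/r₁) = 38300 m/s; transfer-perihelion v_p = √[μ(2/r₁ − 1/a_t)] = 52700 m/s.
At r₂: circular v_c2 = √(μ/r₂) = 9090 m/s; transfer-aphelion v_a = √[μ(2/r₂ − 1/a_t)] = 2968 m/s.
Δv₂ = v_c2 − v_a = 6122 m/s.
= 6.122 km/s.

Δv ≈ 6.122 km/s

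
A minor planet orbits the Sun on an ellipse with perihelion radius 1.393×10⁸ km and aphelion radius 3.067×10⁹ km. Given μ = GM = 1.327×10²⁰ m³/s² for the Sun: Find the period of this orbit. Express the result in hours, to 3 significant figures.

T ≈ 308000 hours

Semi-major axis a = (r_p + r_a)/2 = (1.3930×10⁸ + 3.0670×10⁹)/2 = 1.6032×10⁹ km = 1.603×10¹² m.
By Kepler's third law T = 2π√(a³/μ) = 2π × 1.762×10⁸ = 1.107×10⁹ s.
= 3.075×10⁵ hours.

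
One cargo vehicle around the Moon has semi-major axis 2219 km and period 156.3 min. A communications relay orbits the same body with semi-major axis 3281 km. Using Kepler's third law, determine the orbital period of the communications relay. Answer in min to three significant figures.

T₂ ≈ 281 min

Kepler's third law: T² ∝ a³, so T₂ = T₁ (a₂/a₁)^(3/2).
a₂/a₁ = 1.479, (a₂/a₁)^(3/2) = 1.798.
T₂ = 156.3 × 1.798 = 281.0 min.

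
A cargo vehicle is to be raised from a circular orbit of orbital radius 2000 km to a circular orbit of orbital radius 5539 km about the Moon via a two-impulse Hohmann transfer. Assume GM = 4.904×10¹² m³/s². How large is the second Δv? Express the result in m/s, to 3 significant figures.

Δv ≈ 256 m/s

r₁ = 2000 km = 2.000×10⁶ m.
r₂ = 5539 km = 5.539×10⁶ m.
Transfer ellipse a_t = (r₁ + r₂)/2 = 3.770×10⁶ m.
At r₁: circular v_c1 = √(μ/r₁) = 1566 m/s; transfer-perilune v_p = √[μ(2/r₁ − 1/a_t)] = 1898 m/s.
At r₂: circular v_c2 = √(μ/r₂) = 940.9 m/s; transfer-apolune v_a = √[μ(2/r₂ − 1/a_t)] = 685.4 m/s.
Δv₂ = v_c2 − v_a = 255.6 m/s.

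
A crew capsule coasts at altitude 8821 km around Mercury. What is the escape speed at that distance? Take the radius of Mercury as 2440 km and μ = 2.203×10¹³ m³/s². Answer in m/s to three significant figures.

v_esc ≈ 1980 m/s

r = 2440 + 8821 = 11261 km = 1.1261×10⁷ m.
Escape speed v_esc = √(2μ/r) = √(2 × 2.203×10¹³ / 1.126×10⁷) = √(3.913×10⁶) = 1978 m/s.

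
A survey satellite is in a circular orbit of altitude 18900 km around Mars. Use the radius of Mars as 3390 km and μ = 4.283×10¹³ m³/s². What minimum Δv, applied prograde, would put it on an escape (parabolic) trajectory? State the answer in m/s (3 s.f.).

Δv ≈ 574 m/s

r = 3390 + 18900 = 22290 km = 2.2290×10⁷ m.
Circular speed v_c = √(μ/r) = 1386 m/s.
Escape speed v_esc = √(2μ/r) = √2 × v_c = 1960 m/s.
Δv = v_esc − v_c = 574.2 m/s.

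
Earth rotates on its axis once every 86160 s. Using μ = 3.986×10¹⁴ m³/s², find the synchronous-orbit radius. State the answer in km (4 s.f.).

A synchronous orbit has period T, so by Kepler's third law a = (μT²/4π²)^(1/3).
μT²/4π² = 3.986×10¹⁴ × (8.616×10⁴)² / 39.48 = 7.495×10²² m³.
a = 4.216×10⁷ m = 42163 km.

r_sync ≈ 42160 km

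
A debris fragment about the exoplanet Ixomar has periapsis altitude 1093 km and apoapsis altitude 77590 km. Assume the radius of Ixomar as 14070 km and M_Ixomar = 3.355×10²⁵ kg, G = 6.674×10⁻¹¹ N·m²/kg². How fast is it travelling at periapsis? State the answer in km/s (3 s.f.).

μ = GM = 6.674×10⁻¹¹ × 3.355×10²⁵ = 2.239×10¹⁵ m³/s².
r_p = 14070 + 1093 = 15163 km = 1.5163×10⁷ m.
r_a = 14070 + 77590 = 91660 km = 9.1660×10⁷ m.
Semi-major axis a = (r_p + r_a)/2 = 53412 km = 5.341×10⁷ m.
Vis-viva: v² = μ(2/r − 1/a) = 2.239×10¹⁵ × (1.319×10⁻⁷ − 1.872×10⁻⁸) = 2.534×10⁸ m²/s².
v = 15920 m/s = 15.92 km/s.

v ≈ 15.9 km/s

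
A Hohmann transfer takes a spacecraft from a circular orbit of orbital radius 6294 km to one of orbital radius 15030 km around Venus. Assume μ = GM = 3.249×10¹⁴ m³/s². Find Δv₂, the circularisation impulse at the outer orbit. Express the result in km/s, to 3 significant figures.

r₁ = 6294 km = 6.294×10⁶ m.
r₂ = 15030 km = 1.503×10⁷ m.
Transfer ellipse a_t = (r₁ + r₂)/2 = 1.066×10⁷ m.
At r₁: circular v_c1 = √(μ/r₁) = 7185 m/s; transfer-periapsis v_p = √[μ(2/r₁ − 1/a_t)] = 8530 m/s.
At r₂: circular v_c2 = √(μ/r₂) = 4649 m/s; transfer-apoapsis v_a = √[μ(2/r₂ − 1/a_t)] = 3572 m/s.
Δv₂ = v_c2 − v_a = 1077 m/s.
= 1.077 km/s.

Δv ≈ 1.08 km/s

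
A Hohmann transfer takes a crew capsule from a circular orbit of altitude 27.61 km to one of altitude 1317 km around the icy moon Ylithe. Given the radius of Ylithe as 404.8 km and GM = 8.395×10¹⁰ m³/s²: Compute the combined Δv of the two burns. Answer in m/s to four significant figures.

Δv_total ≈ 197.4 m/s

r₁ = 404.8 + 27.61 = 432.41 km = 4.3241×10⁵ m.
r₂ = 404.8 + 1317 = 1721.8 km = 1.7218×10⁶ m.
Transfer ellipse a_t = (r₁ + r₂)/2 = 1.077×10⁶ m.
At r₁: circular v_c1 = √(μ/r₁) = 440.6 m/s; transfer-periapsis v_p = √[μ(2/r₁ − 1/a_t)] = 557.1 m/s.
Δv₁ = v_p − v_c1 = 116.5 m/s.
At r₂: circular v_c2 = √(μ/r₂) = 220.8 m/s; transfer-apoapsis v_a = √[μ(2/r₂ − 1/a_t)] = 139.9 m/s.
Δv₂ = v_c2 − v_a = 80.90 m/s.
Total Δv = Δv₁ + Δv₂ = 197.4 m/s.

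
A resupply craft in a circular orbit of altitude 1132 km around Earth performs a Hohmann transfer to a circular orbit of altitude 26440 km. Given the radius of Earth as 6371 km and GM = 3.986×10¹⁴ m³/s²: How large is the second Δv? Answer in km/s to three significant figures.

Δv ≈ 1.36 km/s

r₁ = 6371 + 1132 = 7503.0 km = 7.5030×10⁶ m.
r₂ = 6371 + 26440 = 32811 km = 3.2811×10⁷ m.
Transfer ellipse a_t = (r₁ + r₂)/2 = 2.016×10⁷ m.
At r₁: circular v_c1 = √(μ/r₁) = 7289 m/s; transfer-perigee v_p = √[μ(2/r₁ − 1/a_t)] = 9299 m/s.
At r₂: circular v_c2 = √(μ/r₂) = 3485 m/s; transfer-apogee v_a = √[μ(2/r₂ − 1/a_t)] = 2126 m/s.
Δv₂ = v_c2 − v_a = 1359 m/s.
= 1.359 km/s.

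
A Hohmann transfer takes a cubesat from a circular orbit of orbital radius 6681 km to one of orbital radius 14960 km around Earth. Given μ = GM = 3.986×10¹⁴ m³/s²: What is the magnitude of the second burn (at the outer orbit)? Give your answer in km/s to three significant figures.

r₁ = 6681 km = 6.681×10⁶ m.
r₂ = 14960 km = 1.496×10⁷ m.
Transfer ellipse a_t = (r₁ + r₂)/2 = 1.082×10⁷ m.
At r₁: circular v_c1 = √(μ/r₁) = 7724 m/s; transfer-perigee v_p = √[μ(2/r₁ − 1/a_t)] = 9082 m/s.
At r₂: circular v_c2 = √(μ/r₂) = 5162 m/s; transfer-apogee v_a = √[μ(2/r₂ − 1/a_t)] = 4056 m/s.
Δv₂ = v_c2 − v_a = 1106 m/s.
= 1.106 km/s.

Δv ≈ 1.11 km/s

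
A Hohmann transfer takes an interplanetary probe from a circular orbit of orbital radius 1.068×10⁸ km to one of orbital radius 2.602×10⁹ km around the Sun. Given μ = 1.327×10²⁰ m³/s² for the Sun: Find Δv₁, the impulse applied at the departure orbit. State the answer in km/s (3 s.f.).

r₁ = 1.068×10⁸ km = 1.068×10¹¹ m.
r₂ = 2.602×10⁹ km = 2.602×10¹² m.
Transfer ellipse a_t = (r₁ + r₂)/2 = 1.354×10¹² m.
At r₁: circular v_c1 = √(μ/r₁) = 35250 m/s; transfer-perihelion v_p = √[μ(2/r₁ − 1/a_t)] = 48860 m/s.
Δv₁ = v_p − v_c1 = 13610 m/s.
= 13.61 km/s.

Δv ≈ 13.6 km/s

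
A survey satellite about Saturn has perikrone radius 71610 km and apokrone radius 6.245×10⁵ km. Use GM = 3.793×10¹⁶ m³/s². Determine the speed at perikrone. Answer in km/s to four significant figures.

Semi-major axis a = (r_p + r_a)/2 = 3.4806×10⁵ km = 3.481×10⁸ m.
Vis-viva: v² = μ(2/r − 1/a) = 3.793×10¹⁶ × (2.793×10⁻⁸ − 2.873×10⁻⁹) = 9.504×10⁸ m²/s².
v = 30830 m/s = 30.83 km/s.

v ≈ 30.83 km/s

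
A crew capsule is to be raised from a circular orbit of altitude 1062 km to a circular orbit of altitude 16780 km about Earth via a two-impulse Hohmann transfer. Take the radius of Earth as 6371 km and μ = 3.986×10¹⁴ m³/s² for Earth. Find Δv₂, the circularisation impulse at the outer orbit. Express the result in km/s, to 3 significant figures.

r₁ = 6371 + 1062 = 7433.0 km = 7.4330×10⁶ m.
r₂ = 6371 + 16780 = 23151 km = 2.3151×10⁷ m.
Transfer ellipse a_t = (r₁ + r₂)/2 = 1.529×10⁷ m.
At r₁: circular v_c1 = √(μ/r₁) = 7323 m/s; transfer-perigee v_p = √[μ(2/r₁ − 1/a_t)] = 9010 m/s.
At r₂: circular v_c2 = √(μ/r₂) = 4149 m/s; transfer-apogee v_a = √[μ(2/r₂ − 1/a_t)] = 2893 m/s.
Δv₂ = v_c2 − v_a = 1256 m/s.
= 1.256 km/s.

Δv ≈ 1.26 km/s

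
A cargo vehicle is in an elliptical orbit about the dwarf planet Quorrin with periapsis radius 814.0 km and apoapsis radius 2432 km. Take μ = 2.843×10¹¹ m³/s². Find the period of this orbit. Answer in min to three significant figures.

T ≈ 406 min

Semi-major axis a = (r_p + r_a)/2 = (814.00 + 2432.0)/2 = 1623.0 km = 1.623×10⁶ m.
By Kepler's third law T = 2π√(a³/μ) = 2π × 3.878×10³ = 2.437×10⁴ s.
= 406.1 min.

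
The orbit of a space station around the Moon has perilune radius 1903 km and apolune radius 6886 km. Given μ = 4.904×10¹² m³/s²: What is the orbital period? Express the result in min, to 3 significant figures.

Semi-major axis a = (r_p + r_a)/2 = (1903.0 + 6886.0)/2 = 4394.5 km = 4.394×10⁶ m.
By Kepler's third law T = 2π√(a³/μ) = 2π × 4.160×10³ = 2.614×10⁴ s.
= 435.6 min.

T ≈ 436 min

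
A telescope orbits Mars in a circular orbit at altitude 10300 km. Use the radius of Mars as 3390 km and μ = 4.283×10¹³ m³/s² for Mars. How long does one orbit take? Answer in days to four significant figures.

T ≈ 0.5629 days

r = 3390 + 10300 = 13690 km = 1.3690×10⁷ m.
Kepler's third law: T = 2π√(r³/μ) = 2π√((1.369×10⁷)³ / 4.283×10¹³).
r³/μ = 5.990×10⁷ s², so T = 2π × 7.740×10³ = 4.863×10⁴ s.
Converting: 4.863×10⁴ s ÷ 86400 = 0.5629 days.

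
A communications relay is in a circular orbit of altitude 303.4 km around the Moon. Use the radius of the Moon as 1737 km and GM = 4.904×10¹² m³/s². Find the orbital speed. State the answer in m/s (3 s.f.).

v ≈ 1550 m/s

r = 1737 + 303.4 = 2040.4 km = 2.0404×10⁶ m.
For a circular orbit v = √(μ/r) = √(4.904×10¹² / 2.040×10⁶) = √(2.403×10⁶) = 1550 m/s.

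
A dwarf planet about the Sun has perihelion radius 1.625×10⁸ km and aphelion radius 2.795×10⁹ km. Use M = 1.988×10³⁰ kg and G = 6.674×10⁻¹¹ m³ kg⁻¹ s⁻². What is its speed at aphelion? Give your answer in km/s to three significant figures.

v ≈ 2.28 km/s

μ = GM = 6.674×10⁻¹¹ × 1.988×10³⁰ = 1.327×10²⁰ m³/s².
Semi-major axis a = (r_p + r_a)/2 = 1.4788×10⁹ km = 1.479×10¹² m.
Vis-viva: v² = μ(2/r − 1/a) = 1.327×10²⁰ × (7.156×10⁻¹³ − 6.762×10⁻¹³) = 5.217×10⁶ m²/s².
v = 2284 m/s = 2.284 km/s.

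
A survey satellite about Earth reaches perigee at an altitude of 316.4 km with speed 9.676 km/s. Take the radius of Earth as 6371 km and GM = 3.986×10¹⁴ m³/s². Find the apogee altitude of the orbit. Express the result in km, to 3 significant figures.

apogee altitude ≈ 18100 km

r_p = 6371 + 316.4 = 6687.4 km = 6.687×10⁶ m.
Specific energy ε = v²/2 − μ/r = -1.279×10⁷ J/kg, so a = −μ/(2ε) = 1.558×10⁷ m.
The apsides satisfy r_p + r_a = 2a, so the apogee radius is 2a − r_p = 2.447×10⁷ m = 24472 km.
Apogee altitude = 24472 − 6371 = 18101 km.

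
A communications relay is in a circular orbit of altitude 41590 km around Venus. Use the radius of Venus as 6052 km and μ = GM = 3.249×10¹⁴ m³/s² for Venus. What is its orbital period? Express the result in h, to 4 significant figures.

r = 6052 + 41590 = 47642 km = 4.7642×10⁷ m.
Kepler's third law: T = 2π√(r³/μ) = 2π√((4.764×10⁷)³ / 3.249×10¹⁴).
r³/μ = 3.328×10⁸ s², so T = 2π × 1.824×10⁴ = 1.146×10⁵ s.
Converting: 1.146×10⁵ s ÷ 3600 = 31.84 h.

T ≈ 31.84 h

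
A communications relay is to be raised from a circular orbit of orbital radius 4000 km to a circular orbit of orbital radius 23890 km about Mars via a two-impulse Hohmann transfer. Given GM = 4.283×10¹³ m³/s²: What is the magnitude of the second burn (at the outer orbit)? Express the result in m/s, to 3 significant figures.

Δv ≈ 622 m/s

r₁ = 4000 km = 4.000×10⁶ m.
r₂ = 23890 km = 2.389×10⁷ m.
Transfer ellipse a_t = (r₁ + r₂)/2 = 1.394×10⁷ m.
At r₁: circular v_c1 = √(μ/r₁) = 3272 m/s; transfer-periapsis v_p = √[μ(2/r₁ − 1/a_t)] = 4283 m/s.
At r₂: circular v_c2 = √(μ/r₂) = 1339 m/s; transfer-apoapsis v_a = √[μ(2/r₂ − 1/a_t)] = 717.1 m/s.
Δv₂ = v_c2 − v_a = 621.8 m/s.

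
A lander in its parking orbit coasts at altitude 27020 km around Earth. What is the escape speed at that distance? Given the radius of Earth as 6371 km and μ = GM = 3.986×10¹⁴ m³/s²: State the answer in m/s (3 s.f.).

v_esc ≈ 4890 m/s

r = 6371 + 27020 = 33391 km = 3.3391×10⁷ m.
Escape speed v_esc = √(2μ/r) = √(2 × 3.986×10¹⁴ / 3.339×10⁷) = √(2.387×10⁷) = 4886 m/s.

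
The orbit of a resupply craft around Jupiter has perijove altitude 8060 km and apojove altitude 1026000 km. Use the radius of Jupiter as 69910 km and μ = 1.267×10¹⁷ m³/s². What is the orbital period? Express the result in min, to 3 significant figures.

T ≈ 4180 min

r_p = 69910 + 8060 = 77970 km = 7.7970×10⁷ m.
r_a = 69910 + 1026000 = 1095900 km = 1.0959×10⁹ m.
Semi-major axis a = (r_p + r_a)/2 = (77970 + 1.0959×10⁶)/2 = 5.8694×10⁵ km = 5.869×10⁸ m.
By Kepler's third law T = 2π√(a³/μ) = 2π × 3.995×10⁴ = 2.510×10⁵ s.
= 4183 min.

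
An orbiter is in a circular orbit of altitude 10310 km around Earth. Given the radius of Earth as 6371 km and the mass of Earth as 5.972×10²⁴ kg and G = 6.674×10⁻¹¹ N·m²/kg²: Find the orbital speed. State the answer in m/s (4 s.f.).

v ≈ 4888 m/s

μ = GM = 6.674×10⁻¹¹ × 5.972×10²⁴ = 3.986×10¹⁴ m³/s².
r = 6371 + 10310 = 16681 km = 1.6681×10⁷ m.
For a circular orbit v = √(μ/r) = √(3.986×10¹⁴ / 1.668×10⁷) = √(2.389×10⁷) = 4888 m/s.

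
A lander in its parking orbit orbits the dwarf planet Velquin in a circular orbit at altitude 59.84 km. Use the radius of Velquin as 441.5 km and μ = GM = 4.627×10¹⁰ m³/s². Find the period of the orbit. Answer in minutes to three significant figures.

T ≈ 173 minutes

r = 441.5 + 59.84 = 501.34 km = 5.0134×10⁵ m.
Kepler's third law: T = 2π√(r³/μ) = 2π√((5.013×10⁵)³ / 4.627×10¹⁰).
r³/μ = 2.723×10⁶ s², so T = 2π × 1.650×10³ = 1.037×10⁴ s.
Converting: 1.037×10⁴ s ÷ 60.00 = 172.8 minutes.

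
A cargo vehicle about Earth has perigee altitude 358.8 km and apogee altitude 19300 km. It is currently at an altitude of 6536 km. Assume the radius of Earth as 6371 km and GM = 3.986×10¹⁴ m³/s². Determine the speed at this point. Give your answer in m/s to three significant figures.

r_p = 6371 + 358.8 = 6729.8 km = 6.7298×10⁶ m.
r_a = 6371 + 19300 = 25671 km = 2.5671×10⁷ m.
r = 6371 + 6536 = 12907 km = 1.291×10⁷ m.
Semi-major axis a = (r_p + r_a)/2 = 16200 km = 1.620×10⁷ m.
Vis-viva: v² = μ(2/r − 1/a) = 3.986×10¹⁴ × (1.550×10⁻⁷ − 6.173×10⁻⁸) = 3.716×10⁷ m²/s².
v = 6096 m/s.

v ≈ 6100 m/s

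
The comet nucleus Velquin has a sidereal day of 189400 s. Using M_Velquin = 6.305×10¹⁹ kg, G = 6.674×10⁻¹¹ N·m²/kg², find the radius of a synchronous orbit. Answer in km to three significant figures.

r_sync ≈ 1560 km

μ = GM = 6.674×10⁻¹¹ × 6.305×10¹⁹ = 4.208×10⁹ m³/s².
A synchronous orbit has period T, so by Kepler's third law a = (μT²/4π²)^(1/3).
μT²/4π² = 4.208×10⁹ × (1.894×10⁵)² / 39.48 = 3.824×10¹⁸ m³.
a = 1.564×10⁶ m = 1563.7 km.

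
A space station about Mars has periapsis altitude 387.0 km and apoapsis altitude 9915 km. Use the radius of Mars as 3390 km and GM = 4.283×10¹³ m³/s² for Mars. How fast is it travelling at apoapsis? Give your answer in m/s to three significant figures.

v ≈ 1190 m/s

r_p = 3390 + 387.0 = 3777.0 km = 3.7770×10⁶ m.
r_a = 3390 + 9915 = 13305 km = 1.3305×10⁷ m.
Semi-major axis a = (r_p + r_a)/2 = 8541.0 km = 8.541×10⁶ m.
Vis-viva: v² = μ(2/r − 1/a) = 4.283×10¹³ × (1.503×10⁻⁷ − 1.171×10⁻⁷) = 1.424×10⁶ m²/s².
v = 1193 m/s.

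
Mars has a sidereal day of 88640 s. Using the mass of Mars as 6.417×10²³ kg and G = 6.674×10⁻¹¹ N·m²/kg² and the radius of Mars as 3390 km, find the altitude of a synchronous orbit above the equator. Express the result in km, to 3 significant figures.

h_sync ≈ 17000 km

μ = GM = 6.674×10⁻¹¹ × 6.417×10²³ = 4.283×10¹³ m³/s².
A synchronous orbit has period T, so by Kepler's third law a = (μT²/4π²)^(1/3).
μT²/4π² = 4.283×10¹³ × (8.864×10⁴)² / 39.48 = 8.524×10²¹ m³.
a = 2.043×10⁷ m = 20427 km.
Altitude h = a − R = 20427 − 3390 = 17037 km.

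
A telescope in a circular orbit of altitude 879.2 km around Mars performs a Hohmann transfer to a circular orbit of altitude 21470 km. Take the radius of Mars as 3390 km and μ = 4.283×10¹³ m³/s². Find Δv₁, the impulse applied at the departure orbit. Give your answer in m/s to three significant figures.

Δv ≈ 971 m/s

r₁ = 3390 + 879.2 = 4269.2 km = 4.2692×10⁶ m.
r₂ = 3390 + 21470 = 24860 km = 2.4860×10⁷ m.
Transfer ellipse a_t = (r₁ + r₂)/2 = 1.456×10⁷ m.
At r₁: circular v_c1 = √(μ/r₁) = 3167 m/s; transfer-periapsis v_p = √[μ(2/r₁ − 1/a_t)] = 4138 m/s.
Δv₁ = v_p − v_c1 = 970.7 m/s.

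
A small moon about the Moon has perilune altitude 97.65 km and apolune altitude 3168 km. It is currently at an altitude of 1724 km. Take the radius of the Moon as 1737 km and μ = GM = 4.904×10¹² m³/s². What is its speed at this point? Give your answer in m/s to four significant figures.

v ≈ 1174 m/s

r_p = 1737 + 97.65 = 1834.7 km = 1.8346×10⁶ m.
r_a = 1737 + 3168 = 4905.0 km = 4.9050×10⁶ m.
r = 1737 + 1724 = 3461.0 km = 3.461×10⁶ m.
Semi-major axis a = (r_p + r_a)/2 = 3369.8 km = 3.370×10⁶ m.
Vis-viva: v² = μ(2/r − 1/a) = 4.904×10¹² × (5.779×10⁻⁷ − 2.968×10⁻⁷) = 1.379×10⁶ m²/s².
v = 1174 m/s.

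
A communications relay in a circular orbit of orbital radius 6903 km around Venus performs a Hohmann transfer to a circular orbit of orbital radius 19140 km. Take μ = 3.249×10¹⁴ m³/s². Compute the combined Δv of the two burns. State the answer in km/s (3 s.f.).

r₁ = 6903 km = 6.903×10⁶ m.
r₂ = 19140 km = 1.914×10⁷ m.
Transfer ellipse a_t = (r₁ + r₂)/2 = 1.302×10⁷ m.
At r₁: circular v_c1 = √(μ/r₁) = 6861 m/s; transfer-periapsis v_p = √[μ(2/r₁ − 1/a_t)] = 8318 m/s.
Δv₁ = v_p − v_c1 = 1457 m/s.
At r₂: circular v_c2 = √(μ/r₂) = 4120 m/s; transfer-apoapsis v_a = √[μ(2/r₂ − 1/a_t)] = 3000 m/s.
Δv₂ = v_c2 − v_a = 1120 m/s.
Total Δv = Δv₁ + Δv₂ = 2577 m/s = 2.577 km/s.

Δv_total ≈ 2.58 km/s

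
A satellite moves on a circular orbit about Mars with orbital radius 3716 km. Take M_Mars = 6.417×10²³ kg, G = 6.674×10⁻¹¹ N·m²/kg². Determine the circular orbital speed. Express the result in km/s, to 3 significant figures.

μ = GM = 6.674×10⁻¹¹ × 6.417×10²³ = 4.283×10¹³ m³/s².
r = 3716 km = 3.716×10⁶ m.
For a circular orbit v = √(μ/r) = √(4.283×10¹³ / 3.716×10⁶) = √(1.153×10⁷) = 3395 m/s.
That is 3.395 km/s.

v ≈ 3.39 km/s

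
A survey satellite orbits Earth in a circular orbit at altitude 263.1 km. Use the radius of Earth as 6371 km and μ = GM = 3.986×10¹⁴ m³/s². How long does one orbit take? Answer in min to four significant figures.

r = 6371 + 263.1 = 6634.1 km = 6.6341×10⁶ m.
Kepler's third law: T = 2π√(r³/μ) = 2π√((6.634×10⁶)³ / 3.986×10¹⁴).
r³/μ = 7.325×10⁵ s², so T = 2π × 8.559×10² = 5.378×10³ s.
Converting: 5.378×10³ s ÷ 60.00 = 89.63 min.

T ≈ 89.63 min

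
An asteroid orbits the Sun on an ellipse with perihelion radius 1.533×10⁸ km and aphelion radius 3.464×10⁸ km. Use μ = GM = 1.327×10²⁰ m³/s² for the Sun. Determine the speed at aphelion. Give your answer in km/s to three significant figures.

Semi-major axis a = (r_p + r_a)/2 = 2.4985×10⁸ km = 2.498×10¹¹ m.
Vis-viva: v² = μ(2/r − 1/a) = 1.327×10²⁰ × (5.774×10⁻¹² − 4.002×10⁻¹²) = 2.350×10⁸ m²/s².
v = 15330 m/s = 15.33 km/s.

v ≈ 15.3 km/s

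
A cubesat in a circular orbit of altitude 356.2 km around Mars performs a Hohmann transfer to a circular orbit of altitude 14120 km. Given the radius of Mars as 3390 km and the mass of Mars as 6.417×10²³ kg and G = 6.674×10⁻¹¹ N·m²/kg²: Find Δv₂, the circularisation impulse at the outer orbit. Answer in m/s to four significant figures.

μ = GM = 6.674×10⁻¹¹ × 6.417×10²³ = 4.283×10¹³ m³/s².
r₁ = 3390 + 356.2 = 3746.2 km = 3.7462×10⁶ m.
r₂ = 3390 + 14120 = 17510 km = 1.7510×10⁷ m.
Transfer ellipse a_t = (r₁ + r₂)/2 = 1.063×10⁷ m.
At r₁: circular v_c1 = √(μ/r₁) = 3381 m/s; transfer-periapsis v_p = √[μ(2/r₁ − 1/a_t)] = 4340 m/s.
At r₂: circular v_c2 = √(μ/r₂) = 1564 m/s; transfer-apoapsis v_a = √[μ(2/r₂ − 1/a_t)] = 928.5 m/s.
Δv₂ = v_c2 − v_a = 635.4 m/s.

Δv ≈ 635.4 m/s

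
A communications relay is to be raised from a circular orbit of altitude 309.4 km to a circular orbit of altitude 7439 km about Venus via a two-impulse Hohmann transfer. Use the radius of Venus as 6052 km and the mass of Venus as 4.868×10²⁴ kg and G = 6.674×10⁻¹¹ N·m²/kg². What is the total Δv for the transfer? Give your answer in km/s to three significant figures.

Δv_total ≈ 2.16 km/s

μ = GM = 6.674×10⁻¹¹ × 4.868×10²⁴ = 3.249×10¹⁴ m³/s².
r₁ = 6052 + 309.4 = 6361.4 km = 6.3614×10⁶ m.
r₂ = 6052 + 7439 = 13491 km = 1.3491×10⁷ m.
Transfer ellipse a_t = (r₁ + r₂)/2 = 9.926×10⁶ m.
At r₁: circular v_c1 = √(μ/r₁) = 7146 m/s; transfer-periapsis v_p = √[μ(2/r₁ − 1/a_t)] = 8331 m/s.
Δv₁ = v_p − v_c1 = 1185 m/s.
At r₂: circular v_c2 = √(μ/r₂) = 4907 m/s; transfer-apoapsis v_a = √[μ(2/r₂ − 1/a_t)] = 3929 m/s.
Δv₂ = v_c2 − v_a = 978.8 m/s.
Total Δv = Δv₁ + Δv₂ = 2164 m/s = 2.164 km/s.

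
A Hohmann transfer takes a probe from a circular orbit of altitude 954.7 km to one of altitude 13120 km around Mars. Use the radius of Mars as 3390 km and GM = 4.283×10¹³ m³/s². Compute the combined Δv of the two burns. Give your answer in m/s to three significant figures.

Δv_total ≈ 1380 m/s

r₁ = 3390 + 954.7 = 4344.7 km = 4.3447×10⁶ m.
r₂ = 3390 + 13120 = 16510 km = 1.6510×10⁷ m.
Transfer ellipse a_t = (r₁ + r₂)/2 = 1.043×10⁷ m.
At r₁: circular v_c1 = √(μ/r₁) = 3140 m/s; transfer-periapsis v_p = √[μ(2/r₁ − 1/a_t)] = 3951 m/s.
Δv₁ = v_p − v_c1 = 811.0 m/s.
At r₂: circular v_c2 = √(μ/r₂) = 1611 m/s; transfer-apoapsis v_a = √[μ(2/r₂ − 1/a_t)] = 1040 m/s.
Δv₂ = v_c2 − v_a = 571.0 m/s.
Total Δv = Δv₁ + Δv₂ = 1382 m/s.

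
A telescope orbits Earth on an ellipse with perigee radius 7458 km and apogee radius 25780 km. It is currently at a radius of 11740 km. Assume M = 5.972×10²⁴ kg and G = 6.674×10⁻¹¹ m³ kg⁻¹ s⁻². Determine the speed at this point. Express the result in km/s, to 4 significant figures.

v ≈ 6.627 km/s

μ = GM = 6.674×10⁻¹¹ × 5.972×10²⁴ = 3.986×10¹⁴ m³/s².
Semi-major axis a = (r_p + r_a)/2 = 16619 km = 1.662×10⁷ m.
Vis-viva: v² = μ(2/r − 1/a) = 3.986×10¹⁴ × (1.704×10⁻⁷ − 6.017×10⁻⁸) = 4.392×10⁷ m²/s².
v = 6627 m/s = 6.627 km/s.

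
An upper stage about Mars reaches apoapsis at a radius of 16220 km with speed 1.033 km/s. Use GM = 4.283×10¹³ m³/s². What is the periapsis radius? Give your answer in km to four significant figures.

r_a = 1.622×10⁷ m.
Specific energy ε = v²/2 − μ/r = -2.107×10⁶ J/kg, so a = −μ/(2ε) = 1.016×10⁷ m.
The apsides satisfy r_p + r_a = 2a, so the periapsis radius is 2a − r_a = 4.107×10⁶ m = 4107.3 km.

periapsis radius ≈ 4107 km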